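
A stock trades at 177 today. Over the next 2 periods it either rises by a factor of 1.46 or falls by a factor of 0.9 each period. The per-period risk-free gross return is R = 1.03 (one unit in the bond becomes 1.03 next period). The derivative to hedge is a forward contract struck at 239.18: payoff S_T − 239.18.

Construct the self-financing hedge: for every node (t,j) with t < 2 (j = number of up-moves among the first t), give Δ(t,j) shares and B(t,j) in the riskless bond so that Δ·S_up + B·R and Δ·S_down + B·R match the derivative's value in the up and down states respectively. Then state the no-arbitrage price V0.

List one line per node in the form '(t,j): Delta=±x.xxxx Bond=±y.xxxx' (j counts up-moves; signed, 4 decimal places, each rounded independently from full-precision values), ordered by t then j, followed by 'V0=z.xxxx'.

Since d<R<u, set p* = (R−d)/(u−d) = 0.2321; price each node as the discounted p*-expectation of its children.
Payoff layer (t=2): V(2,0)=-95.8100, V(2,1)=-6.6020, V(2,2)=138.1132
Node (1,0) S=159.3000: V=(p*·-6.6020+(1−p*)·-95.8100)/1.03=-72.9136; Δ=(-6.6020−-95.8100)/(232.5780−143.3700)=1.0000; B=V−Δ·S=-232.2136
Node (1,1) S=258.4200: V=(p*·138.1132+(1−p*)·-6.6020)/1.03=26.2064; Δ=(138.1132−-6.6020)/(377.2932−232.5780)=1.0000; B=V−Δ·S=-232.2136
Node (0,0) S=177.0000: V=(p*·26.2064+(1−p*)·-72.9136)/1.03=-48.4501; Δ=(26.2064−-72.9136)/(258.4200−159.3000)=1.0000; B=V−Δ·S=-225.4501
The time-0 hedge costs -48.4501, which is the no-arbitrage price.

(0,0): Delta=1.0000 Bond=-225.4501
(1,0): Delta=1.0000 Bond=-232.2136
(1,1): Delta=1.0000 Bond=-232.2136
V0=-48.4501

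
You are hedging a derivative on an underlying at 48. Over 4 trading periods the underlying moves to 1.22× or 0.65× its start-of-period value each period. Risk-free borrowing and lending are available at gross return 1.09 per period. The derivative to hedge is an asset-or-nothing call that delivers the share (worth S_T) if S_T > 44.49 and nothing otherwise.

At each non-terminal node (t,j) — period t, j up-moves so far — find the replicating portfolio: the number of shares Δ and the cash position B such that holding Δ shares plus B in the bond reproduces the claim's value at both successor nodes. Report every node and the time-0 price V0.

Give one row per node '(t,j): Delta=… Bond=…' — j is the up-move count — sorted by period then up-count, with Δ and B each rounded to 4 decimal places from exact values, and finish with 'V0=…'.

(0,0): Delta=1.2969 Bond=-18.6600
(1,0): Delta=1.5977 Bond=-29.7268
(1,1): Delta=1.2495 Bond=-17.5659
(2,0): Delta=0.0000 Bond=0.0000
(2,1): Delta=1.8493 Bond=-41.9756
(2,2): Delta=1.1551 Bond=-12.4019
(3,0): Delta=0.0000 Bond=0.0000
(3,1): Delta=0.0000 Bond=0.0000
(3,2): Delta=2.1404 Bond=-59.2715
(3,3): Delta=1.0000 Bond=0.0000
V0=43.5895

The replicating-portfolio and risk-neutral prices coincide; use p* = (1.09−0.65)/(1.22−0.65) = 0.7719 for the latter.
Terminal payoffs: V(4,0)=0.0000, V(4,1)=0.0000, V(4,2)=0.0000, V(4,3)=56.6545, V(4,4)=106.3361
(3,0): S=13.1820. Δ = (V_up−V_dn)/(S_up−S_dn) = (0.0000−0.0000)/(16.0820−8.5683) = 0.0000. V = [p*·0.0000 + (1−p*)·0.0000]/1.09 = 0.0000. B = V − Δ·S = 0.0000.
(3,1): S=24.7416. Δ = (V_up−V_dn)/(S_up−S_dn) = (0.0000−0.0000)/(30.1848−16.0820) = 0.0000. V = [p*·0.0000 + (1−p*)·0.0000]/1.09 = 0.0000. B = V − Δ·S = 0.0000.
(3,2): S=46.4381. Δ = (V_up−V_dn)/(S_up−S_dn) = (56.6545−0.0000)/(56.6545−30.1848) = 2.1404. V = [p*·56.6545 + (1−p*)·0.0000]/1.09 = 40.1223. B = V − Δ·S = -59.2715.
(3,3): S=87.1607. Δ = (V_up−V_dn)/(S_up−S_dn) = (106.3361−56.6545)/(106.3361−56.6545) = 1.0000. V = [p*·106.3361 + (1−p*)·56.6545]/1.09 = 87.1607. B = V − Δ·S = 0.0000.
(2,0): S=20.2800. Δ = (V_up−V_dn)/(S_up−S_dn) = (0.0000−0.0000)/(24.7416−13.1820) = 0.0000. V = [p*·0.0000 + (1−p*)·0.0000]/1.09 = 0.0000. B = V − Δ·S = 0.0000.
(2,1): S=38.0640. Δ = (V_up−V_dn)/(S_up−S_dn) = (40.1223−0.0000)/(46.4381−24.7416) = 1.8493. V = [p*·40.1223 + (1−p*)·0.0000]/1.09 = 28.4143. B = V − Δ·S = -41.9756.
(2,2): S=71.4432. Δ = (V_up−V_dn)/(S_up−S_dn) = (87.1607−40.1223)/(87.1607−46.4381) = 1.1551. V = [p*·87.1607 + (1−p*)·40.1223]/1.09 = 70.1217. B = V − Δ·S = -12.4019.
(1,0): S=31.2000. Δ = (V_up−V_dn)/(S_up−S_dn) = (28.4143−0.0000)/(38.0640−20.2800) = 1.5977. V = [p*·28.4143 + (1−p*)·0.0000]/1.09 = 20.1228. B = V − Δ·S = -29.7268.
(1,1): S=58.5600. Δ = (V_up−V_dn)/(S_up−S_dn) = (70.1217−28.4143)/(71.4432−38.0640) = 1.2495. V = [p*·70.1217 + (1−p*)·28.4143]/1.09 = 55.6050. B = V − Δ·S = -17.5659.
(0,0): S=48.0000. Δ = (V_up−V_dn)/(S_up−S_dn) = (55.6050−20.1228)/(58.5600−31.2000) = 1.2969. V = [p*·55.6050 + (1−p*)·20.1228]/1.09 = 43.5895. B = V − Δ·S = -18.6600.
Each (Δ,B) replicates both successor values, so the strategy is self-financing and V0 is arbitrage-free.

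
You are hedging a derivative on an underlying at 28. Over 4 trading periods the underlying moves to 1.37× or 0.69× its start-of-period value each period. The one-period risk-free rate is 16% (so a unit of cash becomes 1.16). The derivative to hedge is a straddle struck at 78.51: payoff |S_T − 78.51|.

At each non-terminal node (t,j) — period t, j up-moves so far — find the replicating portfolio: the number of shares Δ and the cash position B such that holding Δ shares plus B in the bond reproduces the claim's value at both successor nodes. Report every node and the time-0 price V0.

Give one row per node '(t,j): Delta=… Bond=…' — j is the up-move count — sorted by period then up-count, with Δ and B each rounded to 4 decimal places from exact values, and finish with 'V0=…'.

(0,0): Delta=-0.5528 Bond=35.9116
(1,0): Delta=-1.0000 Bond=50.2980
(1,1): Delta=-0.4521 Bond=37.7967
(2,0): Delta=-1.0000 Bond=58.3457
(2,1): Delta=-1.0000 Bond=58.3457
(2,2): Delta=-0.3288 Bond=37.3648
(3,0): Delta=-1.0000 Bond=67.6810
(3,1): Delta=-1.0000 Bond=67.6810
(3,2): Delta=-1.0000 Bond=67.6810
(3,3): Delta=-0.1778 Bond=32.4688
V0=20.4342

Risk-neutral probability p* = (R−d)/(u−d) = (1.16−0.69)/(1.37−0.69) = 0.6912.
At expiry t=4: V(4,0)=72.1632, V(4,1)=65.9084, V(4,2)=53.4894, V(4,3)=28.8315, V(4,4)=20.1271
Node (3,0) S=9.1983: V=(p*·65.9084+(1−p*)·72.1632)/1.16=58.4828; Δ=(65.9084−72.1632)/(12.6016−6.3468)=-1.0000; B=V−Δ·S=67.6810
Node (3,1) S=18.2632: V=(p*·53.4894+(1−p*)·65.9084)/1.16=49.4178; Δ=(53.4894−65.9084)/(25.0206−12.6016)=-1.0000; B=V−Δ·S=67.6810
Node (3,2) S=36.2617: V=(p*·28.8315+(1−p*)·53.4894)/1.16=31.4193; Δ=(28.8315−53.4894)/(49.6785−25.0206)=-1.0000; B=V−Δ·S=67.6810
Node (3,3) S=71.9979: V=(p*·20.1271+(1−p*)·28.8315)/1.16=19.6683; Δ=(20.1271−28.8315)/(98.6371−49.6785)=-0.1778; B=V−Δ·S=32.4688
Node (2,0) S=13.3308: V=(p*·49.4178+(1−p*)·58.4828)/1.16=45.0149; Δ=(49.4178−58.4828)/(18.2632−9.1983)=-1.0000; B=V−Δ·S=58.3457
Node (2,1) S=26.4684: V=(p*·31.4193+(1−p*)·49.4178)/1.16=31.8773; Δ=(31.4193−49.4178)/(36.2617−18.2632)=-1.0000; B=V−Δ·S=58.3457
Node (2,2) S=52.5532: V=(p*·19.6683+(1−p*)·31.4193)/1.16=20.0839; Δ=(19.6683−31.4193)/(71.9979−36.2617)=-0.3288; B=V−Δ·S=37.3648
Node (1,0) S=19.3200: V=(p*·31.8773+(1−p*)·45.0149)/1.16=30.9780; Δ=(31.8773−45.0149)/(26.4684−13.3308)=-1.0000; B=V−Δ·S=50.2980
Node (1,1) S=38.3600: V=(p*·20.0839+(1−p*)·31.8773)/1.16=20.4534; Δ=(20.0839−31.8773)/(52.5532−26.4684)=-0.4521; B=V−Δ·S=37.7967
Node (0,0) S=28.0000: V=(p*·20.4534+(1−p*)·30.9780)/1.16=20.4342; Δ=(20.4534−30.9780)/(38.3600−19.3200)=-0.5528; B=V−Δ·S=35.9116
Check: Δ(0,0)·S0 + B(0,0) = 20.4342 = V0.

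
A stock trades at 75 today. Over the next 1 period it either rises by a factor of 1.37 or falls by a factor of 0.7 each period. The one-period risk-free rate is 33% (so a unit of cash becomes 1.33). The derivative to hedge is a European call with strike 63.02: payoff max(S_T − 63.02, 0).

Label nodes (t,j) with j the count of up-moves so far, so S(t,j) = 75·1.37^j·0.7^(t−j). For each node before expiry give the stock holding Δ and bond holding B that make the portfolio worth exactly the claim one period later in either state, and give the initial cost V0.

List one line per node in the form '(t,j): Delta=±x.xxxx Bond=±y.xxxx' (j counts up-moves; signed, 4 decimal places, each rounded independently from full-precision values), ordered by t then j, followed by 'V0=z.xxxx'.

The replicating-portfolio and risk-neutral prices coincide; use p* = (1.33−0.7)/(1.37−0.7) = 0.9403 for the latter.
Terminal values V(1,·): V(1,0)=0.0000, V(1,1)=39.7300
(0,0): S=75.0000. Δ = (V_up−V_dn)/(S_up−S_dn) = (39.7300−0.0000)/(102.7500−52.5000) = 0.7906. V = [p*·39.7300 + (1−p*)·0.0000]/1.33 = 28.0888. B = V − Δ·S = -31.2097.
Each (Δ,B) replicates both successor values, so the strategy is self-financing and V0 is arbitrage-free.

(0,0): Delta=0.7906 Bond=-31.2097
V0=28.0888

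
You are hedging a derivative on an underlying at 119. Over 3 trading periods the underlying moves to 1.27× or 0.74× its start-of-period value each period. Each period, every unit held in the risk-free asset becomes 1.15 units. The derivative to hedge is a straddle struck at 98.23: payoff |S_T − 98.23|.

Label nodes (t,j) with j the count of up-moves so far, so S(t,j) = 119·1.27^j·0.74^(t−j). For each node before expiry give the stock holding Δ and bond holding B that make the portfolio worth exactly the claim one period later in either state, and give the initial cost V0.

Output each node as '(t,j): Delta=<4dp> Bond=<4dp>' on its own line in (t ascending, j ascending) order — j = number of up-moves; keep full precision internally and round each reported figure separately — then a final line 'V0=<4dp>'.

Under the risk-neutral measure, an up-move has probability p* = (R−d)/(u−d) = 0.7736 and values discount at R = 1.15.
Terminal values V(3,·): V(3,0)=50.0083, V(3,1)=15.4712, V(3,2)=43.8020, V(3,3)=145.5276
Node (2,0) S=65.1644: V=(p*·15.4712+(1−p*)·50.0083)/1.15=20.2530; Δ=(15.4712−50.0083)/(82.7588−48.2217)=-1.0000; B=V−Δ·S=85.4174
Node (2,1) S=111.8362: V=(p*·43.8020+(1−p*)·15.4712)/1.15=32.5108; Δ=(43.8020−15.4712)/(142.0320−82.7588)=0.4780; B=V−Δ·S=-20.9434
Node (2,2) S=191.9351: V=(p*·145.5276+(1−p*)·43.8020)/1.15=106.5177; Δ=(145.5276−43.8020)/(243.7576−142.0320)=1.0000; B=V−Δ·S=-85.4174
Node (1,0) S=88.0600: V=(p*·32.5108+(1−p*)·20.2530)/1.15=25.8569; Δ=(32.5108−20.2530)/(111.8362−65.1644)=0.2626; B=V−Δ·S=2.7289
Node (1,1) S=151.1300: V=(p*·106.5177+(1−p*)·32.5108)/1.15=78.0534; Δ=(106.5177−32.5108)/(191.9351−111.8362)=0.9239; B=V−Δ·S=-61.5822
Node (0,0) S=119.0000: V=(p*·78.0534+(1−p*)·25.8569)/1.15=57.5960; Δ=(78.0534−25.8569)/(151.1300−88.0600)=0.8276; B=V−Δ·S=-40.8880
Check: Δ(0,0)·S0 + B(0,0) = 57.5960 = V0.

(0,0): Delta=0.8276 Bond=-40.8880
(1,0): Delta=0.2626 Bond=2.7289
(1,1): Delta=0.9239 Bond=-61.5822
(2,0): Delta=-1.0000 Bond=85.4174
(2,1): Delta=0.4780 Bond=-20.9434
(2,2): Delta=1.0000 Bond=-85.4174
V0=57.5960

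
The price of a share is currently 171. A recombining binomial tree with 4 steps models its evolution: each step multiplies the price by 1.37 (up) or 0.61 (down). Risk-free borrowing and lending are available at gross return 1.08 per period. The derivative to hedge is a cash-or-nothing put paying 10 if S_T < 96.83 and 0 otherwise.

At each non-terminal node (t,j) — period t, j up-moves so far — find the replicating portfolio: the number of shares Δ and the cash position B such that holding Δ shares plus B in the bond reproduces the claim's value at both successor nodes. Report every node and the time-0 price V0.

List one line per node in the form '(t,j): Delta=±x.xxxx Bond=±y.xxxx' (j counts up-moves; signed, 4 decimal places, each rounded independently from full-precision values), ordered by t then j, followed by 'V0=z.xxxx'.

No-arbitrage ⇒ martingale measure with p* = (R−d)/(u−d) = 0.6184.
Terminal values V(4,·): V(4,0)=10.0000, V(4,1)=10.0000, V(4,2)=0.0000, V(4,3)=0.0000, V(4,4)=0.0000
(3,0): S=38.8138. Δ = (V_up−V_dn)/(S_up−S_dn) = (10.0000−10.0000)/(53.1748−23.6764) = 0.0000. V = [p*·10.0000 + (1−p*)·10.0000]/1.08 = 9.2593. B = V − Δ·S = 9.2593.
(3,1): S=87.1719. Δ = (V_up−V_dn)/(S_up−S_dn) = (0.0000−10.0000)/(119.4255−53.1748) = -0.1509. V = [p*·0.0000 + (1−p*)·10.0000]/1.08 = 3.5331. B = V − Δ·S = 16.6910.
(3,2): S=195.7794. Δ = (V_up−V_dn)/(S_up−S_dn) = (0.0000−0.0000)/(268.2178−119.4255) = 0.0000. V = [p*·0.0000 + (1−p*)·0.0000]/1.08 = 0.0000. B = V − Δ·S = 0.0000.
(3,3): S=439.7014. Δ = (V_up−V_dn)/(S_up−S_dn) = (0.0000−0.0000)/(602.3909−268.2178) = 0.0000. V = [p*·0.0000 + (1−p*)·0.0000]/1.08 = 0.0000. B = V − Δ·S = 0.0000.
(2,0): S=63.6291. Δ = (V_up−V_dn)/(S_up−S_dn) = (3.5331−9.2593)/(87.1719−38.8138) = -0.1184. V = [p*·3.5331 + (1−p*)·9.2593]/1.08 = 5.2945. B = V − Δ·S = 12.8289.
(2,1): S=142.9047. Δ = (V_up−V_dn)/(S_up−S_dn) = (0.0000−3.5331)/(195.7794−87.1719) = -0.0325. V = [p*·0.0000 + (1−p*)·3.5331]/1.08 = 1.2483. B = V − Δ·S = 5.8972.
(2,2): S=320.9499. Δ = (V_up−V_dn)/(S_up−S_dn) = (0.0000−0.0000)/(439.7014−195.7794) = 0.0000. V = [p*·0.0000 + (1−p*)·0.0000]/1.08 = 0.0000. B = V − Δ·S = 0.0000.
(1,0): S=104.3100. Δ = (V_up−V_dn)/(S_up−S_dn) = (1.2483−5.2945)/(142.9047−63.6291) = -0.0510. V = [p*·1.2483 + (1−p*)·5.2945]/1.08 = 2.5854. B = V − Δ·S = 7.9094.
(1,1): S=234.2700. Δ = (V_up−V_dn)/(S_up−S_dn) = (0.0000−1.2483)/(320.9499−142.9047) = -0.0070. V = [p*·0.0000 + (1−p*)·1.2483]/1.08 = 0.4410. B = V − Δ·S = 2.0836.
(0,0): S=171.0000. Δ = (V_up−V_dn)/(S_up−S_dn) = (0.4410−2.5854)/(234.2700−104.3100) = -0.0165. V = [p*·0.4410 + (1−p*)·2.5854]/1.08 = 1.1660. B = V − Δ·S = 3.9876.
Each (Δ,B) replicates both successor values, so the strategy is self-financing and V0 is arbitrage-free.

(0,0): Delta=-0.0165 Bond=3.9876
(1,0): Delta=-0.0510 Bond=7.9094
(1,1): Delta=-0.0070 Bond=2.0836
(2,0): Delta=-0.1184 Bond=12.8289
(2,1): Delta=-0.0325 Bond=5.8972
(2,2): Delta=0.0000 Bond=0.0000
(3,0): Delta=0.0000 Bond=9.2593
(3,1): Delta=-0.1509 Bond=16.6910
(3,2): Delta=0.0000 Bond=0.0000
(3,3): Delta=0.0000 Bond=0.0000
V0=1.1660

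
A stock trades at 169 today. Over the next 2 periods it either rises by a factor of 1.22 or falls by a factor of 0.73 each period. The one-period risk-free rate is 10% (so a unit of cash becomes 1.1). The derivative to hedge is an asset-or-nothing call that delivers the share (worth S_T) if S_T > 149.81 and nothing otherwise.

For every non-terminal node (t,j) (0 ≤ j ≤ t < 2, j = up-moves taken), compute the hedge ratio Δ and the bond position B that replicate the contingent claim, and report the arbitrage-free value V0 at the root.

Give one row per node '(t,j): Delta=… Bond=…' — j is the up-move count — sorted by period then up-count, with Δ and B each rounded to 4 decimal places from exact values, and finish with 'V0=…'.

(0,0): Delta=1.2421 Bond=-45.3833
(1,0): Delta=2.4898 Bond=-203.8466
(1,1): Delta=1.0000 Bond=0.0000
V0=164.5361

No-arbitrage ⇒ martingale measure with p* = (R−d)/(u−d) = 0.7551.
Terminal payoffs: V(2,0)=0.0000, V(2,1)=150.5114, V(2,2)=251.5396
Node (1,0) S=123.3700: V=(p*·150.5114+(1−p*)·0.0000)/1.1=103.3195; Δ=(150.5114−0.0000)/(150.5114−90.0601)=2.4898; B=V−Δ·S=-203.8466
Node (1,1) S=206.1800: V=(p*·251.5396+(1−p*)·150.5114)/1.1=206.1800; Δ=(251.5396−150.5114)/(251.5396−150.5114)=1.0000; B=V−Δ·S=0.0000
Node (0,0) S=169.0000: V=(p*·206.1800+(1−p*)·103.3195)/1.1=164.5361; Δ=(206.1800−103.3195)/(206.1800−123.3700)=1.2421; B=V−Δ·S=-45.3833
Self-financing check: at every node Δ·S+B equals the discounted successor values.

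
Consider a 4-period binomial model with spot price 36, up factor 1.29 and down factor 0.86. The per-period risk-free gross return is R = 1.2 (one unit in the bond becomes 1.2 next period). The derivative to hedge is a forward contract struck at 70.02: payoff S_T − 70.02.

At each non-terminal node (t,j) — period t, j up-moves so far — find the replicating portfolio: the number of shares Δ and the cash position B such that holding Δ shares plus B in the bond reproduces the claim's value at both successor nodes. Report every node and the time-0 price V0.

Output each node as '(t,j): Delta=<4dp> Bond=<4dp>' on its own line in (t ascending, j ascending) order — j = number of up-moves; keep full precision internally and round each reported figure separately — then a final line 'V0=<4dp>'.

The replicating-portfolio and risk-neutral prices coincide; use p* = (1.2−0.86)/(1.29−0.86) = 0.7907 for the latter.
Payoff layer (t=4): V(4,0)=-50.3277, V(4,1)=-40.4816, V(4,2)=-25.7123, V(4,3)=-3.5585, V(4,4)=29.6722
(3,0): S=22.8980. Δ = (V_up−V_dn)/(S_up−S_dn) = (-40.4816−-50.3277)/(29.5384−19.6923) = 1.0000. V = [p*·-40.4816 + (1−p*)·-50.3277]/1.2 = -35.4520. B = V − Δ·S = -58.3500.
(3,1): S=34.3470. Δ = (V_up−V_dn)/(S_up−S_dn) = (-25.7123−-40.4816)/(44.3077−29.5384) = 1.0000. V = [p*·-25.7123 + (1−p*)·-40.4816]/1.2 = -24.0030. B = V − Δ·S = -58.3500.
(3,2): S=51.5205. Δ = (V_up−V_dn)/(S_up−S_dn) = (-3.5585−-25.7123)/(66.4615−44.3077) = 1.0000. V = [p*·-3.5585 + (1−p*)·-25.7123]/1.2 = -6.8295. B = V − Δ·S = -58.3500.
(3,3): S=77.2808. Δ = (V_up−V_dn)/(S_up−S_dn) = (29.6722−-3.5585)/(99.6922−66.4615) = 1.0000. V = [p*·29.6722 + (1−p*)·-3.5585]/1.2 = 18.9308. B = V − Δ·S = -58.3500.
(2,0): S=26.6256. Δ = (V_up−V_dn)/(S_up−S_dn) = (-24.0030−-35.4520)/(34.3470−22.8980) = 1.0000. V = [p*·-24.0030 + (1−p*)·-35.4520]/1.2 = -21.9994. B = V − Δ·S = -48.6250.
(2,1): S=39.9384. Δ = (V_up−V_dn)/(S_up−S_dn) = (-6.8295−-24.0030)/(51.5205−34.3470) = 1.0000. V = [p*·-6.8295 + (1−p*)·-24.0030]/1.2 = -8.6866. B = V − Δ·S = -48.6250.
(2,2): S=59.9076. Δ = (V_up−V_dn)/(S_up−S_dn) = (18.9308−-6.8295)/(77.2808−51.5205) = 1.0000. V = [p*·18.9308 + (1−p*)·-6.8295]/1.2 = 11.2826. B = V − Δ·S = -48.6250.
(1,0): S=30.9600. Δ = (V_up−V_dn)/(S_up−S_dn) = (-8.6866−-21.9994)/(39.9384−26.6256) = 1.0000. V = [p*·-8.6866 + (1−p*)·-21.9994]/1.2 = -9.5608. B = V − Δ·S = -40.5208.
(1,1): S=46.4400. Δ = (V_up−V_dn)/(S_up−S_dn) = (11.2826−-8.6866)/(59.9076−39.9384) = 1.0000. V = [p*·11.2826 + (1−p*)·-8.6866]/1.2 = 5.9192. B = V − Δ·S = -40.5208.
(0,0): S=36.0000. Δ = (V_up−V_dn)/(S_up−S_dn) = (5.9192−-9.5608)/(46.4400−30.9600) = 1.0000. V = [p*·5.9192 + (1−p*)·-9.5608]/1.2 = 2.2326. B = V − Δ·S = -33.7674.
Each (Δ,B) replicates both successor values, so the strategy is self-financing and V0 is arbitrage-free.

(0,0): Delta=1.0000 Bond=-33.7674
(1,0): Delta=1.0000 Bond=-40.5208
(1,1): Delta=1.0000 Bond=-40.5208
(2,0): Delta=1.0000 Bond=-48.6250
(2,1): Delta=1.0000 Bond=-48.6250
(2,2): Delta=1.0000 Bond=-48.6250
(3,0): Delta=1.0000 Bond=-58.3500
(3,1): Delta=1.0000 Bond=-58.3500
(3,2): Delta=1.0000 Bond=-58.3500
(3,3): Delta=1.0000 Bond=-58.3500
V0=2.2326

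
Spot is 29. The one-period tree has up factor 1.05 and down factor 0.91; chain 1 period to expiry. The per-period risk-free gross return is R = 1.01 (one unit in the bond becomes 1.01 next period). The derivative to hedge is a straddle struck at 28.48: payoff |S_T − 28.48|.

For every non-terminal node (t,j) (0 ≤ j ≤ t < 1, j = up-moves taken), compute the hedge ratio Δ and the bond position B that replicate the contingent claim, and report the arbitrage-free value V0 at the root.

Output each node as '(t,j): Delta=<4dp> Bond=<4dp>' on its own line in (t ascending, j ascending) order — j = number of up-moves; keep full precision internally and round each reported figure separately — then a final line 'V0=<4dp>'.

(0,0): Delta=-0.0296 Bond=2.8416
V0=1.9844

No-arbitrage ⇒ martingale measure with p* = (R−d)/(u−d) = 0.7143.
Payoff layer (t=1): V(1,0)=2.0900, V(1,1)=1.9700
Node (0,0) S=29.0000: V=(p*·1.9700+(1−p*)·2.0900)/1.01=1.9844; Δ=(1.9700−2.0900)/(30.4500−26.3900)=-0.0296; B=V−Δ·S=2.8416
The time-0 hedge costs 1.9844, which is the no-arbitrage price.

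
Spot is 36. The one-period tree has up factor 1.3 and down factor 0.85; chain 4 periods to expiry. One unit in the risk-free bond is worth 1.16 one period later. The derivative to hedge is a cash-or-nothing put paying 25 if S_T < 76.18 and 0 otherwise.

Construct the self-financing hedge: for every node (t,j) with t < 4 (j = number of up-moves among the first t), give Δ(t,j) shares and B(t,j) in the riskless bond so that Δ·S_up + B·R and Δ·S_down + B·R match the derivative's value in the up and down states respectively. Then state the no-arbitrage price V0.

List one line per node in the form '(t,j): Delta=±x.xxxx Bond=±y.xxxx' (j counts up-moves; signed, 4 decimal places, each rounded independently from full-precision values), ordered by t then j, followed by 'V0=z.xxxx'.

Risk-neutral probability p* = (R−d)/(u−d) = (1.16−0.85)/(1.3−0.85) = 0.6889.
Terminal payoffs: V(4,0)=25.0000, V(4,1)=25.0000, V(4,2)=25.0000, V(4,3)=25.0000, V(4,4)=0.0000
(3,0): S=22.1085. Δ = (V_up−V_dn)/(S_up−S_dn) = (25.0000−25.0000)/(28.7410−18.7922) = 0.0000. V = [p*·25.0000 + (1−p*)·25.0000]/1.16 = 21.5517. B = V − Δ·S = 21.5517.
(3,1): S=33.8130. Δ = (V_up−V_dn)/(S_up−S_dn) = (25.0000−25.0000)/(43.9569−28.7411) = 0.0000. V = [p*·25.0000 + (1−p*)·25.0000]/1.16 = 21.5517. B = V − Δ·S = 21.5517.
(3,2): S=51.7140. Δ = (V_up−V_dn)/(S_up−S_dn) = (25.0000−25.0000)/(67.2282−43.9569) = 0.0000. V = [p*·25.0000 + (1−p*)·25.0000]/1.16 = 21.5517. B = V − Δ·S = 21.5517.
(3,3): S=79.0920. Δ = (V_up−V_dn)/(S_up−S_dn) = (0.0000−25.0000)/(102.8196−67.2282) = -0.7024. V = [p*·0.0000 + (1−p*)·25.0000]/1.16 = 6.7050. B = V − Δ·S = 62.2605.
(2,0): S=26.0100. Δ = (V_up−V_dn)/(S_up−S_dn) = (21.5517−21.5517)/(33.8130−22.1085) = 0.0000. V = [p*·21.5517 + (1−p*)·21.5517]/1.16 = 18.5791. B = V − Δ·S = 18.5791.
(2,1): S=39.7800. Δ = (V_up−V_dn)/(S_up−S_dn) = (21.5517−21.5517)/(51.7140−33.8130) = 0.0000. V = [p*·21.5517 + (1−p*)·21.5517]/1.16 = 18.5791. B = V − Δ·S = 18.5791.
(2,2): S=60.8400. Δ = (V_up−V_dn)/(S_up−S_dn) = (6.7050−21.5517)/(79.0920−51.7140) = -0.5423. V = [p*·6.7050 + (1−p*)·21.5517]/1.16 = 9.7620. B = V − Δ·S = 42.7548.
(1,0): S=30.6000. Δ = (V_up−V_dn)/(S_up−S_dn) = (18.5791−18.5791)/(39.7800−26.0100) = 0.0000. V = [p*·18.5791 + (1−p*)·18.5791]/1.16 = 16.0164. B = V − Δ·S = 16.0164.
(1,1): S=46.8000. Δ = (V_up−V_dn)/(S_up−S_dn) = (9.7620−18.5791)/(60.8400−39.7800) = -0.4187. V = [p*·9.7620 + (1−p*)·18.5791]/1.16 = 10.7803. B = V − Δ·S = 30.3737.
(0,0): S=36.0000. Δ = (V_up−V_dn)/(S_up−S_dn) = (10.7803−16.0164)/(46.8000−30.6000) = -0.3232. V = [p*·10.7803 + (1−p*)·16.0164]/1.16 = 10.6977. B = V − Δ·S = 22.3336.
Root portfolio cost Δ·36+B reproduces V0=10.6977.

(0,0): Delta=-0.3232 Bond=22.3336
(1,0): Delta=0.0000 Bond=16.0164
(1,1): Delta=-0.4187 Bond=30.3737
(2,0): Delta=0.0000 Bond=18.5791
(2,1): Delta=0.0000 Bond=18.5791
(2,2): Delta=-0.5423 Bond=42.7548
(3,0): Delta=0.0000 Bond=21.5517
(3,1): Delta=0.0000 Bond=21.5517
(3,2): Delta=0.0000 Bond=21.5517
(3,3): Delta=-0.7024 Bond=62.2605
V0=10.6977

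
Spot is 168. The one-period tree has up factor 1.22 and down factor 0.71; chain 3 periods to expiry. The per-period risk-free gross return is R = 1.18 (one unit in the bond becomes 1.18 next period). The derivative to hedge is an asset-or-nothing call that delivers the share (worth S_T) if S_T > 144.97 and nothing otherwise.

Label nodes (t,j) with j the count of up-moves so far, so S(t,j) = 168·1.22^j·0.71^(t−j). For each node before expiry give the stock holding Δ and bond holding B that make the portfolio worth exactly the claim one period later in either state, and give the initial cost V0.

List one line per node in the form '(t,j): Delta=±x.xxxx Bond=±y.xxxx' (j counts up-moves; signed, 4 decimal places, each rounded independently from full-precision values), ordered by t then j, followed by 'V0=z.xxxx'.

The replicating-portfolio and risk-neutral prices coincide; use p* = (1.18−0.71)/(1.22−0.71) = 0.9216 for the latter.
Terminal values V(3,·): V(3,0)=0.0000, V(3,1)=0.0000, V(3,2)=177.5364, V(3,3)=305.0625
  t=2,j=0: stock 84.6888 → up 103.3203 (V=0.0000), down 60.1290 (V=0.0000). Price 0.0000; hedge Δ=0.0000, bond B=0.0000.
  t=2,j=1: stock 145.5216 → up 177.5364 (V=177.5364), down 103.3203 (V=0.0000). Price 138.6542; hedge Δ=2.3922, bond B=-209.4563.
  t=2,j=2: stock 250.0512 → up 305.0625 (V=305.0625), down 177.5364 (V=177.5364). Price 250.0512; hedge Δ=1.0000, bond B=0.0000.
  t=1,j=0: stock 119.2800 → up 145.5216 (V=138.6542), down 84.6888 (V=0.0000). Price 108.2876; hedge Δ=2.2793, bond B=-163.5834.
  t=1,j=1: stock 204.9600 → up 250.0512 (V=250.0512), down 145.5216 (V=138.6542). Price 204.5035; hedge Δ=1.0657, bond B=-13.9220.
  t=0,j=0: stock 168.0000 → up 204.9600 (V=204.5035), down 119.2800 (V=108.2876). Price 166.9129; hedge Δ=1.1230, bond B=-21.7459.
Check: Δ(0,0)·S0 + B(0,0) = 166.9129 = V0.

(0,0): Delta=1.1230 Bond=-21.7459
(1,0): Delta=2.2793 Bond=-163.5834
(1,1): Delta=1.0657 Bond=-13.9220
(2,0): Delta=0.0000 Bond=0.0000
(2,1): Delta=2.3922 Bond=-209.4563
(2,2): Delta=1.0000 Bond=0.0000
V0=166.9129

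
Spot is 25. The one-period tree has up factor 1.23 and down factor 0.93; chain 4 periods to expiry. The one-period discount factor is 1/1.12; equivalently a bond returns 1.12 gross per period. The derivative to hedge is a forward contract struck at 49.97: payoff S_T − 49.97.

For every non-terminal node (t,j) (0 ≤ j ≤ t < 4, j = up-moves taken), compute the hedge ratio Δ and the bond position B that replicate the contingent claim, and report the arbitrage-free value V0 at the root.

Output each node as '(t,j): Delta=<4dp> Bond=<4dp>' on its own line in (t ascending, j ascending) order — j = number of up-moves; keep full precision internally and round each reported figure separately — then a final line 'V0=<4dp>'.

(0,0): Delta=1.0000 Bond=-31.7568
(1,0): Delta=1.0000 Bond=-35.5677
(1,1): Delta=1.0000 Bond=-35.5677
(2,0): Delta=1.0000 Bond=-39.8358
(2,1): Delta=1.0000 Bond=-39.8358
(2,2): Delta=1.0000 Bond=-39.8358
(3,0): Delta=1.0000 Bond=-44.6161
(3,1): Delta=1.0000 Bond=-44.6161
(3,2): Delta=1.0000 Bond=-44.6161
(3,3): Delta=1.0000 Bond=-44.6161
V0=-6.7568

The replicating-portfolio and risk-neutral prices coincide; use p* = (1.12−0.93)/(1.23−0.93) = 0.6333 for the latter.
Terminal payoffs: V(4,0)=-31.2687, V(4,1)=-25.2360, V(4,2)=-17.2573, V(4,3)=-6.7048, V(4,4)=7.2517
Node (3,0) S=20.1089: V=(p*·-25.2360+(1−p*)·-31.2687)/1.12=-24.5071; Δ=(-25.2360−-31.2687)/(24.7340−18.7013)=1.0000; B=V−Δ·S=-44.6161
Node (3,1) S=26.5957: V=(p*·-17.2573+(1−p*)·-25.2360)/1.12=-18.0204; Δ=(-17.2573−-25.2360)/(32.7127−24.7340)=1.0000; B=V−Δ·S=-44.6161
Node (3,2) S=35.1749: V=(p*·-6.7048+(1−p*)·-17.2573)/1.12=-9.4411; Δ=(-6.7048−-17.2573)/(43.2652−32.7127)=1.0000; B=V−Δ·S=-44.6161
Node (3,3) S=46.5217: V=(p*·7.2517+(1−p*)·-6.7048)/1.12=1.9056; Δ=(7.2517−-6.7048)/(57.2217−43.2652)=1.0000; B=V−Δ·S=-44.6161
Node (2,0) S=21.6225: V=(p*·-18.0204+(1−p*)·-24.5071)/1.12=-18.2133; Δ=(-18.0204−-24.5071)/(26.5957−20.1089)=1.0000; B=V−Δ·S=-39.8358
Node (2,1) S=28.5975: V=(p*·-9.4411+(1−p*)·-18.0204)/1.12=-11.2383; Δ=(-9.4411−-18.0204)/(35.1749−26.5957)=1.0000; B=V−Δ·S=-39.8358
Node (2,2) S=37.8225: V=(p*·1.9056+(1−p*)·-9.4411)/1.12=-2.0133; Δ=(1.9056−-9.4411)/(46.5217−35.1749)=1.0000; B=V−Δ·S=-39.8358
Node (1,0) S=23.2500: V=(p*·-11.2383+(1−p*)·-18.2133)/1.12=-12.3177; Δ=(-11.2383−-18.2133)/(28.5975−21.6225)=1.0000; B=V−Δ·S=-35.5677
Node (1,1) S=30.7500: V=(p*·-2.0133+(1−p*)·-11.2383)/1.12=-4.8177; Δ=(-2.0133−-11.2383)/(37.8225−28.5975)=1.0000; B=V−Δ·S=-35.5677
Node (0,0) S=25.0000: V=(p*·-4.8177+(1−p*)·-12.3177)/1.12=-6.7568; Δ=(-4.8177−-12.3177)/(30.7500−23.2500)=1.0000; B=V−Δ·S=-31.7568
Check: Δ(0,0)·S0 + B(0,0) = -6.7568 = V0.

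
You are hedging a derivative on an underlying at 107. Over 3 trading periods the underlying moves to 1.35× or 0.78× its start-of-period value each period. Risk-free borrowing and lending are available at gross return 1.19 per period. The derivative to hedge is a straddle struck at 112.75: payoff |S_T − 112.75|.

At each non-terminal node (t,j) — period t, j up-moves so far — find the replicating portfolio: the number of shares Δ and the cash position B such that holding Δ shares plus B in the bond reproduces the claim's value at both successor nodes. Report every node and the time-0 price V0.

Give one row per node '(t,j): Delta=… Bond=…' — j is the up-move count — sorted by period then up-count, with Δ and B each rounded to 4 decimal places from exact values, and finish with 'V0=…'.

(0,0): Delta=0.6998 Bond=-28.1379
(1,0): Delta=0.0001 Bond=24.9092
(1,1): Delta=0.8575 Bond=-56.2717
(2,0): Delta=-1.0000 Bond=94.7479
(2,1): Delta=0.2256 Bond=4.2347
(2,2): Delta=1.0000 Bond=-94.7479
V0=46.7371

Risk-neutral probability p* = (R−d)/(u−d) = (1.19−0.78)/(1.35−0.78) = 0.7193.
Terminal values V(3,·): V(3,0)=61.9729, V(3,1)=24.8666, V(3,2)=39.3559, V(3,3)=150.5101
(2,0): S=65.0988. Δ = (V_up−V_dn)/(S_up−S_dn) = (24.8666−61.9729)/(87.8834−50.7771) = -1.0000. V = [p*·24.8666 + (1−p*)·61.9729]/1.19 = 29.6491. B = V − Δ·S = 94.7479.
(2,1): S=112.6710. Δ = (V_up−V_dn)/(S_up−S_dn) = (39.3559−24.8666)/(152.1059−87.8834) = 0.2256. V = [p*·39.3559 + (1−p*)·24.8666]/1.19 = 29.6544. B = V − Δ·S = 4.2347.
(2,2): S=195.0075. Δ = (V_up−V_dn)/(S_up−S_dn) = (150.5101−39.3559)/(263.2601−152.1059) = 1.0000. V = [p*·150.5101 + (1−p*)·39.3559]/1.19 = 100.2596. B = V − Δ·S = -94.7479.
(1,0): S=83.4600. Δ = (V_up−V_dn)/(S_up−S_dn) = (29.6544−29.6491)/(112.6710−65.0988) = 0.0001. V = [p*·29.6544 + (1−p*)·29.6491]/1.19 = 24.9184. B = V − Δ·S = 24.9092.
(1,1): S=144.4500. Δ = (V_up−V_dn)/(S_up−S_dn) = (100.2596−29.6544)/(195.0075−112.6710) = 0.8575. V = [p*·100.2596 + (1−p*)·29.6544]/1.19 = 67.5971. B = V − Δ·S = -56.2717.
(0,0): S=107.0000. Δ = (V_up−V_dn)/(S_up−S_dn) = (67.5971−24.9184)/(144.4500−83.4600) = 0.6998. V = [p*·67.5971 + (1−p*)·24.9184]/1.19 = 46.7371. B = V − Δ·S = -28.1379.
Root portfolio cost Δ·107+B reproduces V0=46.7371.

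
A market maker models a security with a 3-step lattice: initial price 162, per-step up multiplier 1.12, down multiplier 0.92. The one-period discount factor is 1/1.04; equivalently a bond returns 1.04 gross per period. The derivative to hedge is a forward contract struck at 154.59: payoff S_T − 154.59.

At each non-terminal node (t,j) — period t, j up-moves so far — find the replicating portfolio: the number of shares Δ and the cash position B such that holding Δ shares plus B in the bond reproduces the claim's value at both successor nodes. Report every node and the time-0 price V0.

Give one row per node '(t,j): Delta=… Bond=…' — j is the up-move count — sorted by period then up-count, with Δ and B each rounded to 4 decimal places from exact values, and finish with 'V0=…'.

(0,0): Delta=1.0000 Bond=-137.4299
(1,0): Delta=1.0000 Bond=-142.9271
(1,1): Delta=1.0000 Bond=-142.9271
(2,0): Delta=1.0000 Bond=-148.6442
(2,1): Delta=1.0000 Bond=-148.6442
(2,2): Delta=1.0000 Bond=-148.6442
V0=24.5701

The replicating-portfolio and risk-neutral prices coincide; use p* = (1.04−0.92)/(1.12−0.92) = 0.6000 for the latter.
Terminal values V(3,·): V(3,0)=-28.4425, V(3,1)=-1.0192, V(3,2)=32.3658, V(3,3)=73.0083
  t=2,j=0: stock 137.1168 → up 153.5708 (V=-1.0192), down 126.1475 (V=-28.4425). Price -11.5274; hedge Δ=1.0000, bond B=-148.6442.
  t=2,j=1: stock 166.9248 → up 186.9558 (V=32.3658), down 153.5708 (V=-1.0192). Price 18.2806; hedge Δ=1.0000, bond B=-148.6442.
  t=2,j=2: stock 203.2128 → up 227.5983 (V=73.0083), down 186.9558 (V=32.3658). Price 54.5686; hedge Δ=1.0000, bond B=-148.6442.
  t=1,j=0: stock 149.0400 → up 166.9248 (V=18.2806), down 137.1168 (V=-11.5274). Price 6.1129; hedge Δ=1.0000, bond B=-142.9271.
  t=1,j=1: stock 181.4400 → up 203.2128 (V=54.5686), down 166.9248 (V=18.2806). Price 38.5129; hedge Δ=1.0000, bond B=-142.9271.
  t=0,j=0: stock 162.0000 → up 181.4400 (V=38.5129), down 149.0400 (V=6.1129). Price 24.5701; hedge Δ=1.0000, bond B=-137.4299.
Check: Δ(0,0)·S0 + B(0,0) = 24.5701 = V0.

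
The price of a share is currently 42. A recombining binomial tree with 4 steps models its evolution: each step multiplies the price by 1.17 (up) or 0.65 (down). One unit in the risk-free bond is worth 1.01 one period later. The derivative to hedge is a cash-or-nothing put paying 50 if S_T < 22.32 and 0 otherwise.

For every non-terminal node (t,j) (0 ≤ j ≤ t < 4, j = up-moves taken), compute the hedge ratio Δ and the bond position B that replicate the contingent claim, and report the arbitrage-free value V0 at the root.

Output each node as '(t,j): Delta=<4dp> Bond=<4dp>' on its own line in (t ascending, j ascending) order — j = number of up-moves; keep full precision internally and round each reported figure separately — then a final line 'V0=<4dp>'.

Risk-neutral probability p* = (R−d)/(u−d) = (1.01−0.65)/(1.17−0.65) = 0.6923.
Terminal values V(4,·): V(4,0)=50.0000, V(4,1)=50.0000, V(4,2)=0.0000, V(4,3)=0.0000, V(4,4)=0.0000
(3,0): S=11.5343. Δ = (V_up−V_dn)/(S_up−S_dn) = (50.0000−50.0000)/(13.4951−7.4973) = 0.0000. V = [p*·50.0000 + (1−p*)·50.0000]/1.01 = 49.5050. B = V − Δ·S = 49.5050.
(3,1): S=20.7617. Δ = (V_up−V_dn)/(S_up−S_dn) = (0.0000−50.0000)/(24.2911−13.4951) = -4.6313. V = [p*·0.0000 + (1−p*)·50.0000]/1.01 = 15.2323. B = V − Δ·S = 111.3861.
(3,2): S=37.3710. Δ = (V_up−V_dn)/(S_up−S_dn) = (0.0000−0.0000)/(43.7240−24.2911) = 0.0000. V = [p*·0.0000 + (1−p*)·0.0000]/1.01 = 0.0000. B = V − Δ·S = 0.0000.
(3,3): S=67.2677. Δ = (V_up−V_dn)/(S_up−S_dn) = (0.0000−0.0000)/(78.7033−43.7240) = 0.0000. V = [p*·0.0000 + (1−p*)·0.0000]/1.01 = 0.0000. B = V − Δ·S = 0.0000.
(2,0): S=17.7450. Δ = (V_up−V_dn)/(S_up−S_dn) = (15.2323−49.5050)/(20.7616−11.5343) = -3.7142. V = [p*·15.2323 + (1−p*)·49.5050]/1.01 = 25.5225. B = V − Δ·S = 91.4315.
(2,1): S=31.9410. Δ = (V_up−V_dn)/(S_up−S_dn) = (0.0000−15.2323)/(37.3710−20.7617) = -0.9171. V = [p*·0.0000 + (1−p*)·15.2323]/1.01 = 4.6405. B = V − Δ·S = 33.9333.
(2,2): S=57.4938. Δ = (V_up−V_dn)/(S_up−S_dn) = (0.0000−0.0000)/(67.2677−37.3710) = 0.0000. V = [p*·0.0000 + (1−p*)·0.0000]/1.01 = 0.0000. B = V − Δ·S = 0.0000.
(1,0): S=27.3000. Δ = (V_up−V_dn)/(S_up−S_dn) = (4.6405−25.5225)/(31.9410−17.7450) = -1.4710. V = [p*·4.6405 + (1−p*)·25.5225]/1.01 = 10.9561. B = V − Δ·S = 51.1139.
(1,1): S=49.1400. Δ = (V_up−V_dn)/(S_up−S_dn) = (0.0000−4.6405)/(57.4938−31.9410) = -0.1816. V = [p*·0.0000 + (1−p*)·4.6405]/1.01 = 1.4137. B = V − Δ·S = 10.3376.
(0,0): S=42.0000. Δ = (V_up−V_dn)/(S_up−S_dn) = (1.4137−10.9561)/(49.1400−27.3000) = -0.4369. V = [p*·1.4137 + (1−p*)·10.9561]/1.01 = 4.3068. B = V − Δ·S = 22.6576.
Check: Δ(0,0)·S0 + B(0,0) = 4.3068 = V0.

(0,0): Delta=-0.4369 Bond=22.6576
(1,0): Delta=-1.4710 Bond=51.1139
(1,1): Delta=-0.1816 Bond=10.3376
(2,0): Delta=-3.7142 Bond=91.4315
(2,1): Delta=-0.9171 Bond=33.9333
(2,2): Delta=0.0000 Bond=0.0000
(3,0): Delta=0.0000 Bond=49.5050
(3,1): Delta=-4.6313 Bond=111.3861
(3,2): Delta=0.0000 Bond=0.0000
(3,3): Delta=0.0000 Bond=0.0000
V0=4.3068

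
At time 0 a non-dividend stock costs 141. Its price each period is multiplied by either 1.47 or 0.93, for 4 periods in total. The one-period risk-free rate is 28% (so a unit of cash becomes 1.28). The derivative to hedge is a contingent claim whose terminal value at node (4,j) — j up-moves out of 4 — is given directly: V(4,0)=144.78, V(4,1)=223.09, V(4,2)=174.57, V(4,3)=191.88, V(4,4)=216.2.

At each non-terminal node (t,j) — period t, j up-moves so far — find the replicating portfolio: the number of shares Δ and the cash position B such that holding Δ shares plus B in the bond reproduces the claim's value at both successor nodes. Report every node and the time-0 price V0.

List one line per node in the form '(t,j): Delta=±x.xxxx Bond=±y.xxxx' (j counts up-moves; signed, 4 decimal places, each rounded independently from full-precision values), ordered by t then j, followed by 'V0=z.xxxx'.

(0,0): Delta=0.0378 Bond=66.7877
(1,0): Delta=-0.0445 Bond=96.2758
(1,1): Delta=0.0660 Bond=79.6322
(2,0): Delta=-0.0462 Bond=123.4399
(2,1): Delta=-0.0439 Bond=123.1207
(2,2): Delta=0.1038 Bond=90.4253
(3,0): Delta=1.2787 Bond=7.7444
(3,1): Delta=-0.5012 Bond=239.5720
(3,2): Delta=0.1131 Bond=113.0924
(3,3): Delta=0.1006 Bond=117.1840
V0=72.1116

No-arbitrage ⇒ martingale measure with p* = (R−d)/(u−d) = 0.6481.
Terminal payoffs: V(4,0)=144.7800, V(4,1)=223.0900, V(4,2)=174.5700, V(4,3)=191.8800, V(4,4)=216.2000
Node (3,0) S=113.4143: V=(p*·223.0900+(1−p*)·144.7800)/1.28=152.7629; Δ=(223.0900−144.7800)/(166.7191−105.4753)=1.2787; B=V−Δ·S=7.7444
Node (3,1) S=179.2678: V=(p*·174.5700+(1−p*)·223.0900)/1.28=149.7202; Δ=(174.5700−223.0900)/(263.5237−166.7191)=-0.5012; B=V−Δ·S=239.5720
Node (3,2) S=283.3588: V=(p*·191.8800+(1−p*)·174.5700)/1.28=145.1480; Δ=(191.8800−174.5700)/(416.5375−263.5237)=0.1131; B=V−Δ·S=113.0924
Node (3,3) S=447.8897: V=(p*·216.2000+(1−p*)·191.8800)/1.28=162.2211; Δ=(216.2000−191.8800)/(658.3979−416.5375)=0.1006; B=V−Δ·S=117.1840
Node (2,0) S=121.9509: V=(p*·149.7202+(1−p*)·152.7629)/1.28=117.8053; Δ=(149.7202−152.7629)/(179.2678−113.4143)=-0.0462; B=V−Δ·S=123.4399
Node (2,1) S=192.7611: V=(p*·145.1480+(1−p*)·149.7202)/1.28=114.6537; Δ=(145.1480−149.7202)/(283.3588−179.2678)=-0.0439; B=V−Δ·S=123.1207
Node (2,2) S=304.6869: V=(p*·162.2211+(1−p*)·145.1480)/1.28=122.0421; Δ=(162.2211−145.1480)/(447.8897−283.3588)=0.1038; B=V−Δ·S=90.4253
Node (1,0) S=131.1300: V=(p*·114.6537+(1−p*)·117.8053)/1.28=90.4395; Δ=(114.6537−117.8053)/(192.7611−121.9509)=-0.0445; B=V−Δ·S=96.2758
Node (1,1) S=207.2700: V=(p*·122.0421+(1−p*)·114.6537)/1.28=93.3144; Δ=(122.0421−114.6537)/(304.6869−192.7611)=0.0660; B=V−Δ·S=79.6322
Node (0,0) S=141.0000: V=(p*·93.3144+(1−p*)·90.4395)/1.28=72.1116; Δ=(93.3144−90.4395)/(207.2700−131.1300)=0.0378; B=V−Δ·S=66.7877
Root portfolio cost Δ·141+B reproduces V0=72.1116.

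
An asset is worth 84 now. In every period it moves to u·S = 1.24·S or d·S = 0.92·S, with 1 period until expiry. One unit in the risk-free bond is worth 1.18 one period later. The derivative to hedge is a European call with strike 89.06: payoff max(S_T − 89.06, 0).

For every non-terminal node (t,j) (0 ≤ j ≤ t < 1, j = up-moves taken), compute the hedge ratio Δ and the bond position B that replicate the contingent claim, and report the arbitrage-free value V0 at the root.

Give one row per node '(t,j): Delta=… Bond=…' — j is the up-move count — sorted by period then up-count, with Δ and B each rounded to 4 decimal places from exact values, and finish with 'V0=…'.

(0,0): Delta=0.5618 Bond=-36.7903
V0=10.3972

Risk-neutral probability p* = (R−d)/(u−d) = (1.18−0.92)/(1.24−0.92) = 0.8125.
Payoff layer (t=1): V(1,0)=0.0000, V(1,1)=15.1000
(0,0): S=84.0000. Δ = (V_up−V_dn)/(S_up−S_dn) = (15.1000−0.0000)/(104.1600−77.2800) = 0.5618. V = [p*·15.1000 + (1−p*)·0.0000]/1.18 = 10.3972. B = V − Δ·S = -36.7903.
Each (Δ,B) replicates both successor values, so the strategy is self-financing and V0 is arbitrage-free.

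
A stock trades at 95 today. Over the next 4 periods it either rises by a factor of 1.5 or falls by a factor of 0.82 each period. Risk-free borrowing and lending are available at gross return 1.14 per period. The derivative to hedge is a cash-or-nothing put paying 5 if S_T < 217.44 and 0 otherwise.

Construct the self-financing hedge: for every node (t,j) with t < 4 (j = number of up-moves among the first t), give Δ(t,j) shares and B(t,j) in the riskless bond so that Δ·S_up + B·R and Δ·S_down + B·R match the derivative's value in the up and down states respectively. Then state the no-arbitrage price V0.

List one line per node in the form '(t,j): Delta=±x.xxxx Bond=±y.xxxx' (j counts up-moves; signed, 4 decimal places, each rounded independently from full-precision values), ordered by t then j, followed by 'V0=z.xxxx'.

(0,0): Delta=-0.0184 Bond=3.9075
(1,0): Delta=-0.0161 Bond=4.2761
(1,1): Delta=-0.0198 Bond=4.6553
(2,0): Delta=0.0000 Bond=3.8473
(2,1): Delta=-0.0260 Bond=6.0306
(2,2): Delta=-0.0160 Bond=4.4930
(3,0): Delta=0.0000 Bond=4.3860
(3,1): Delta=0.0000 Bond=4.3860
(3,2): Delta=-0.0420 Bond=9.6749
(3,3): Delta=0.0000 Bond=0.0000
V0=2.1619

Risk-neutral probability p* = (R−d)/(u−d) = (1.14−0.82)/(1.5−0.82) = 0.4706.
Terminal values V(4,·): V(4,0)=5.0000, V(4,1)=5.0000, V(4,2)=5.0000, V(4,3)=0.0000, V(4,4)=0.0000
Node (3,0) S=52.3800: V=(p*·5.0000+(1−p*)·5.0000)/1.14=4.3860; Δ=(5.0000−5.0000)/(78.5699−42.9516)=0.0000; B=V−Δ·S=4.3860
Node (3,1) S=95.8170: V=(p*·5.0000+(1−p*)·5.0000)/1.14=4.3860; Δ=(5.0000−5.0000)/(143.7255−78.5699)=0.0000; B=V−Δ·S=4.3860
Node (3,2) S=175.2750: V=(p*·0.0000+(1−p*)·5.0000)/1.14=2.3220; Δ=(0.0000−5.0000)/(262.9125−143.7255)=-0.0420; B=V−Δ·S=9.6749
Node (3,3) S=320.6250: V=(p*·0.0000+(1−p*)·0.0000)/1.14=0.0000; Δ=(0.0000−0.0000)/(480.9375−262.9125)=0.0000; B=V−Δ·S=0.0000
Node (2,0) S=63.8780: V=(p*·4.3860+(1−p*)·4.3860)/1.14=3.8473; Δ=(4.3860−4.3860)/(95.8170−52.3800)=0.0000; B=V−Δ·S=3.8473
Node (2,1) S=116.8500: V=(p*·2.3220+(1−p*)·4.3860)/1.14=2.9953; Δ=(2.3220−4.3860)/(175.2750−95.8170)=-0.0260; B=V−Δ·S=6.0306
Node (2,2) S=213.7500: V=(p*·0.0000+(1−p*)·2.3220)/1.14=1.0783; Δ=(0.0000−2.3220)/(320.6250−175.2750)=-0.0160; B=V−Δ·S=4.4930
Node (1,0) S=77.9000: V=(p*·2.9953+(1−p*)·3.8473)/1.14=3.0232; Δ=(2.9953−3.8473)/(116.8500−63.8780)=-0.0161; B=V−Δ·S=4.2761
Node (1,1) S=142.5000: V=(p*·1.0783+(1−p*)·2.9953)/1.14=1.8361; Δ=(1.0783−2.9953)/(213.7500−116.8500)=-0.0198; B=V−Δ·S=4.6553
Node (0,0) S=95.0000: V=(p*·1.8361+(1−p*)·3.0232)/1.14=2.1619; Δ=(1.8361−3.0232)/(142.5000−77.9000)=-0.0184; B=V−Δ·S=3.9075
Self-financing check: at every node Δ·S+B equals the discounted successor values.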